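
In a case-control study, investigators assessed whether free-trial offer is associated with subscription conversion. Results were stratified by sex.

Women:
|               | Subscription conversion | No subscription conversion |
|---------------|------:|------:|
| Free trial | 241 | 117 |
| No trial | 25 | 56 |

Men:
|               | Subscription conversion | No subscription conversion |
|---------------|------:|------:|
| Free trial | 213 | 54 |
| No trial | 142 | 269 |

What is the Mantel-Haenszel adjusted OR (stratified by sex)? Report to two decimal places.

OR_MH = Σ(aᵢdᵢ/nᵢ) / Σ(bᵢcᵢ/nᵢ), where nᵢ is the stratum total.
Stratum 1 (Women): n = 439; a·d/n = 241·56/439 = 30.7426; b·c/n = 117·25/439 = 6.6629
Stratum 2 (Men): n = 678; a·d/n = 213·269/678 = 84.5088; b·c/n = 54·142/678 = 11.3097
OR_MH = (30.7426 + 84.5088) / (6.6629 + 11.3097) = 115.2514 / 17.9726 = 6.41262

6.41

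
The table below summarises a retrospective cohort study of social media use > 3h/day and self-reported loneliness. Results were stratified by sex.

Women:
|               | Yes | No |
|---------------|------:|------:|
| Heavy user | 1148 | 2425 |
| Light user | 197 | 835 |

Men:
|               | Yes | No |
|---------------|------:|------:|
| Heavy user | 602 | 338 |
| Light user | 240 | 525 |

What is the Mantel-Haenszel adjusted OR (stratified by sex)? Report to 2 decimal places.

2.60

OR_MH = Σ(aᵢdᵢ/nᵢ) / Σ(bᵢcᵢ/nᵢ), where nᵢ is the stratum total.
Stratum 1 (Women): n = 4605; a·d/n = 1148·835/4605 = 208.1607; b·c/n = 2425·197/4605 = 103.7405
Stratum 2 (Men): n = 1705; a·d/n = 602·525/1705 = 185.3666; b·c/n = 338·240/1705 = 47.5777
OR_MH = (208.1607 + 185.3666) / (103.7405 + 47.5777) = 393.5273 / 151.3182 = 2.60066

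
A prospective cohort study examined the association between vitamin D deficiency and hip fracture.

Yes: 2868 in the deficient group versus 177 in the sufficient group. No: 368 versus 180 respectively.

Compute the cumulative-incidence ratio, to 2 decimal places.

From the description: a = 2868, b = 368, c = 177, d = 180.
Risk in exposed = 2868/3236 = 0.88628; risk in unexposed = 177/357 = 0.49580.
RR = 0.88628 / 0.49580 = 1.78758
The risk among the exposed is 1.79 times that among the unexposed.

1.79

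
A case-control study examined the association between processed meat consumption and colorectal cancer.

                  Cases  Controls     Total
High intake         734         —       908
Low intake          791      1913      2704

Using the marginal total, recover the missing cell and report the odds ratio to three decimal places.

The missing cell is in the exposed row: 908 − 734 = 174.
So a = 734, b = 174, c = 791, d = 1913.
OR = (a·d)/(b·c) = (734 × 1913) / (174 × 791) = 1404142 / 137634 = 10.20200

10.202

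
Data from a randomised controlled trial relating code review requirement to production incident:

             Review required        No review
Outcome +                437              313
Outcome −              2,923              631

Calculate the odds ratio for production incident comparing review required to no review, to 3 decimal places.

Reading the table with exposure as columns: a = 437 (Review required, case), b = 2923 (Review required, non-case), c = 313 (No review, case), d = 631.
OR = (a·d)/(b·c) = (437 × 631) / (2923 × 313) = 275747 / 914899 = 0.30140
Exposure is associated with lower odds of production incident (OR = 0.30 < 1).

0.301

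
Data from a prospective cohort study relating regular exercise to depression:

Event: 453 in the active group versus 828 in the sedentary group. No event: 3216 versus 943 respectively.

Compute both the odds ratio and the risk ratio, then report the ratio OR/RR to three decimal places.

From the description: a = 453, b = 3216, c = 828, d = 943.
OR = (453·943)/(3216·828) = 427179/2662848 = 0.16042
Risk in exposed = 453/3669 = 0.12347; risk in unexposed = 828/1771 = 0.46753; RR = 0.26408
OR/RR = 0.16042 / 0.26408 = 0.60747
The outcome is not rare, so the OR lies further from 1 than the RR.

0.607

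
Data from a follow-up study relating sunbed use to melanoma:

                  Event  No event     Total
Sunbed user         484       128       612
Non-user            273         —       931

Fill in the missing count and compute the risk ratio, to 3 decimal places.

2.697

The missing cell is in the unexposed row: 931 − 273 = 658.
So a = 484, b = 128, c = 273, d = 658.
RR = [a/(a+b)] / [c/(c+d)] = (484/612) / (273/931) = 0.79085/0.29323 = 2.69700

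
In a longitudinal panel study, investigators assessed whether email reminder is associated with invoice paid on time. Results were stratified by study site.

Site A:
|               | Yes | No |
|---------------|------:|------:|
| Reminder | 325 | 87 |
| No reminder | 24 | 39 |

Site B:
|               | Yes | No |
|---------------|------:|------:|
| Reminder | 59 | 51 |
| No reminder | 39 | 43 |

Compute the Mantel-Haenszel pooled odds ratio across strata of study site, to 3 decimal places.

OR_MH = Σ(aᵢdᵢ/nᵢ) / Σ(bᵢcᵢ/nᵢ), where nᵢ is the stratum total.
Stratum 1 (Site A): n = 475; a·d/n = 325·39/475 = 26.6842; b·c/n = 87·24/475 = 4.3958
Stratum 2 (Site B): n = 192; a·d/n = 59·43/192 = 13.2135; b·c/n = 51·39/192 = 10.3594
OR_MH = (26.6842 + 13.2135) / (4.3958 + 10.3594) = 39.8978 / 14.7552 = 2.70399

2.704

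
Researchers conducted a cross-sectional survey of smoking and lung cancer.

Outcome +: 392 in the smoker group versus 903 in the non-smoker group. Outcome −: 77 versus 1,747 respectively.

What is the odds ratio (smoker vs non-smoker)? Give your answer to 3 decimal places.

9.849

From the description: a = 392, b = 77, c = 903, d = 1747.
OR = (a·d)/(b·c) = (392 × 1747) / (77 × 903) = 684824 / 69531 = 9.84919
The odds of lung cancer are about 9.85 times as high in the smoker group.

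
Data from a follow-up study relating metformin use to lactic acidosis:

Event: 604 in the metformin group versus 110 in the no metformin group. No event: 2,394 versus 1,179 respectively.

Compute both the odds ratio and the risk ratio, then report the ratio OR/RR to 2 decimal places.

1.15

From the description: a = 604, b = 2394, c = 110, d = 1179.
OR = (604·1179)/(2394·110) = 712116/263340 = 2.70417
Risk in exposed = 604/2998 = 0.20147; risk in unexposed = 110/1289 = 0.08534; RR = 2.36083
OR/RR = 2.70417 / 2.36083 = 1.14543
The outcome is not rare, so the OR lies further from 1 than the RR.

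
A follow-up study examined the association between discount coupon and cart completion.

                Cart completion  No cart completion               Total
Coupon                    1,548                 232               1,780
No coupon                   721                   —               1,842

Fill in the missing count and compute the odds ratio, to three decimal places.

10.374

The missing cell is in the unexposed row: 1842 − 721 = 1121.
So a = 1548, b = 232, c = 721, d = 1121.
OR = (a·d)/(b·c) = (1548 × 1121) / (232 × 721) = 1735308 / 167272 = 10.37417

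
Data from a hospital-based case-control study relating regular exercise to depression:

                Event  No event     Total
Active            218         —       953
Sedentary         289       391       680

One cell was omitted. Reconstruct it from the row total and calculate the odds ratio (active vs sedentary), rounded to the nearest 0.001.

The missing cell is in the exposed row: 953 − 218 = 735.
So a = 218, b = 735, c = 289, d = 391.
OR = (a·d)/(b·c) = (218 × 391) / (735 × 289) = 85238 / 212415 = 0.40128

0.401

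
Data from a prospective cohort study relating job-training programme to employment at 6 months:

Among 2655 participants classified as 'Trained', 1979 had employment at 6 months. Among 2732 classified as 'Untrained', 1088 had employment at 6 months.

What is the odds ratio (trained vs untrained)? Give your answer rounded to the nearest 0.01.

From the description: a = 1979, b = 676, c = 1088, d = 1644.
OR = (a·d)/(b·c) = (1979 × 1644) / (676 × 1088) = 3253476 / 735488 = 4.42356
The odds of employment at 6 months are about 4.42 times as high in the trained group.

4.42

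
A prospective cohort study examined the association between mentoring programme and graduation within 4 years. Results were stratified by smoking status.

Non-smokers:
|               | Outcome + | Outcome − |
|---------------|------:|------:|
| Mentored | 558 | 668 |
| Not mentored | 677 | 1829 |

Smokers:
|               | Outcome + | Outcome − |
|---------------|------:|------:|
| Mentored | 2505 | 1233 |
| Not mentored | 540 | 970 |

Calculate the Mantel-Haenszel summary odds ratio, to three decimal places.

OR_MH = Σ(aᵢdᵢ/nᵢ) / Σ(bᵢcᵢ/nᵢ), where nᵢ is the stratum total.
Stratum 1 (Non-smokers): n = 3732; a·d/n = 558·1829/3732 = 273.4678; b·c/n = 668·677/3732 = 121.1779
Stratum 2 (Smokers): n = 5248; a·d/n = 2505·970/5248 = 463.0050; b·c/n = 1233·540/5248 = 126.8712
OR_MH = (273.4678 + 463.0050) / (121.1779 + 126.8712) = 736.4728 / 248.0491 = 2.96906

2.969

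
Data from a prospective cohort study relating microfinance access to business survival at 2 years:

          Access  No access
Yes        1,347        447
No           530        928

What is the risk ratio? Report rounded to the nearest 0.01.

2.21

Reading the table with exposure as columns: a = 1347 (Access, case), b = 530 (Access, non-case), c = 447 (No access, case), d = 928.
Risk in exposed = 1347/1877 = 0.71763; risk in unexposed = 447/1375 = 0.32509.
RR = 0.71763 / 0.32509 = 2.20749
The risk among the exposed is 2.21 times that among the unexposed.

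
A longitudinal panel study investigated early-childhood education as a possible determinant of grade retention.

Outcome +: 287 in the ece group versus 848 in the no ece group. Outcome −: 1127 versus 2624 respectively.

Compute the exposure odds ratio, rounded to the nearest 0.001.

From the description: a = 287, b = 1127, c = 848, d = 2624.
OR = (a·d)/(b·c) = (287 × 2624) / (1127 × 848) = 753088 / 955696 = 0.78800
Exposure is associated with lower odds of grade retention (OR = 0.79 < 1).

0.788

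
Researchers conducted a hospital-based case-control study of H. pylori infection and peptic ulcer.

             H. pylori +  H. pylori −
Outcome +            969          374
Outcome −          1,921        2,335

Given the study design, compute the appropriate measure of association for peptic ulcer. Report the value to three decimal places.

Reading the table with exposure as columns: a = 969 (H. pylori +, case), b = 1921 (H. pylori +, non-case), c = 374 (H. pylori −, case), d = 2335.
This is a hospital-based case-control study: participants were sampled on outcome status, so risks in the source population cannot be estimated directly — relative risk is not valid here. The odds ratio is the appropriate measure.
OR = (a·d)/(b·c) = (969 × 2335) / (1921 × 374) = 2262615 / 718454 = 3.14928

3.149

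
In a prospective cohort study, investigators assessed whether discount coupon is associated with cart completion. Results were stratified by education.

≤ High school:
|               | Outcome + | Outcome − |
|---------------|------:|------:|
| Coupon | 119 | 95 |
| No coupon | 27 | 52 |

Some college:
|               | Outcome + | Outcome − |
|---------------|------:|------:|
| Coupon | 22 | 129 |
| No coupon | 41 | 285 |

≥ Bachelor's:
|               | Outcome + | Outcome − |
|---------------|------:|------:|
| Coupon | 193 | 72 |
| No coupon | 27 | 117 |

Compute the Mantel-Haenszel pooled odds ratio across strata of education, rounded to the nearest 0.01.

OR_MH = Σ(aᵢdᵢ/nᵢ) / Σ(bᵢcᵢ/nᵢ), where nᵢ is the stratum total.
Stratum 1 (≤ High school): n = 293; a·d/n = 119·52/293 = 21.1195; b·c/n = 95·27/293 = 8.7543
Stratum 2 (Some college): n = 477; a·d/n = 22·285/477 = 13.1447; b·c/n = 129·41/477 = 11.0881
Stratum 3 (≥ Bachelor's): n = 409; a·d/n = 193·117/409 = 55.2103; b·c/n = 72·27/409 = 4.7531
OR_MH = (21.1195 + 13.1447 + 55.2103) / (8.7543 + 11.0881 + 4.7531) = 89.4744 / 24.5954 = 3.63785

3.64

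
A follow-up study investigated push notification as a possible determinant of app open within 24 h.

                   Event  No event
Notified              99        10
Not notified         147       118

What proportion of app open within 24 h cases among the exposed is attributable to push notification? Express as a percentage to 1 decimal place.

Cells: a = 99, b = 10, c = 147, d = 118.
Risk in exposed = 99/109 = 0.90826; risk in unexposed = 147/265 = 0.55472.
RR = 0.90826/0.55472 = 1.63733
AR% = (RR − 1)/RR × 100 = (1.63733 − 1)/1.63733 × 100 = 38.9251%

38.9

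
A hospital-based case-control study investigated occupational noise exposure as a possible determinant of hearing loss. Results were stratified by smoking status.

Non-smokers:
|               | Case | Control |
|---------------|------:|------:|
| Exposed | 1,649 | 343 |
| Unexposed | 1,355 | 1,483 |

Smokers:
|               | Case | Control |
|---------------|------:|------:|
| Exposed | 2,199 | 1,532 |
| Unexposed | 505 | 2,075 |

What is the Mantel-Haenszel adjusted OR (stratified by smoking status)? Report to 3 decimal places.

OR_MH = Σ(aᵢdᵢ/nᵢ) / Σ(bᵢcᵢ/nᵢ), where nᵢ is the stratum total.
Stratum 1 (Non-smokers): n = 4830; a·d/n = 1649·1483/4830 = 506.3079; b·c/n = 343·1355/4830 = 96.2246
Stratum 2 (Smokers): n = 6311; a·d/n = 2199·2075/6311 = 723.0114; b·c/n = 1532·505/6311 = 122.5891
OR_MH = (506.3079 + 723.0114) / (96.2246 + 122.5891) = 1229.3193 / 218.8138 = 5.61811

5.618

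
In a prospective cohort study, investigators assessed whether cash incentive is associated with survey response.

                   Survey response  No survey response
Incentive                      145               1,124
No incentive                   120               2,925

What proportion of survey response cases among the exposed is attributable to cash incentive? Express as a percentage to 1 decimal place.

65.5

Cells: a = 145, b = 1124, c = 120, d = 2925.
Risk in exposed = 145/1269 = 0.11426; risk in unexposed = 120/3045 = 0.03941.
RR = 0.11426/0.03941 = 2.89943
AR% = (RR − 1)/RR × 100 = (2.89943 − 1)/2.89943 × 100 = 65.5104%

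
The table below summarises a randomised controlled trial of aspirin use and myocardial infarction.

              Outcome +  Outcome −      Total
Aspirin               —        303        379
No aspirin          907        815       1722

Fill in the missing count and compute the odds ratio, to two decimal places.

0.23

The missing cell is in the exposed row: 379 − 303 = 76.
So a = 76, b = 303, c = 907, d = 815.
OR = (a·d)/(b·c) = (76 × 815) / (303 × 907) = 61940 / 274821 = 0.22538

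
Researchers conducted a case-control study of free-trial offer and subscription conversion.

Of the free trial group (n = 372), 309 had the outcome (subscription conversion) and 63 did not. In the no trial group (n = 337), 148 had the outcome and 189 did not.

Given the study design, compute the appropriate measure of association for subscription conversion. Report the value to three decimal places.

From the description: a = 309, b = 63, c = 148, d = 189.
This is a case-control study: participants were sampled on outcome status, so risks in the source population cannot be estimated directly — relative risk is not valid here. The odds ratio is the appropriate measure.
OR = (a·d)/(b·c) = (309 × 189) / (63 × 148) = 58401 / 9324 = 6.26351

6.264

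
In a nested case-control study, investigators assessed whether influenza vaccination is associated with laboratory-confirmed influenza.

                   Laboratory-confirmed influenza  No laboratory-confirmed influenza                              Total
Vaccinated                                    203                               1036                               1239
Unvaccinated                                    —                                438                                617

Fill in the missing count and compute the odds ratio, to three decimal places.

0.479

The missing cell is in the unexposed row: 617 − 438 = 179.
So a = 203, b = 1036, c = 179, d = 438.
OR = (a·d)/(b·c) = (203 × 438) / (1036 × 179) = 88914 / 185444 = 0.47947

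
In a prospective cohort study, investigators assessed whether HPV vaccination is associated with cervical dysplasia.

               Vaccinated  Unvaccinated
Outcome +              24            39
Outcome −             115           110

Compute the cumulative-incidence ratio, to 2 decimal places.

0.66

Reading the table with exposure as columns: a = 24 (Vaccinated, case), b = 115 (Vaccinated, non-case), c = 39 (Unvaccinated, case), d = 110.
Risk in exposed = 24/139 = 0.17266; risk in unexposed = 39/149 = 0.26174.
RR = 0.17266 / 0.26174 = 0.65966
The risk is 34% lower among the exposed than among the unexposed.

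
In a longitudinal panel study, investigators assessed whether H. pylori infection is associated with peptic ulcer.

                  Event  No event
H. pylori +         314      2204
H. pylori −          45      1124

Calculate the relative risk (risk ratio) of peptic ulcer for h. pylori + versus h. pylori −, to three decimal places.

3.239

Cells: a = 314, b = 2204, c = 45, d = 1124.
Risk in exposed = 314/2518 = 0.12470; risk in unexposed = 45/1169 = 0.03849.
RR = 0.12470 / 0.03849 = 3.23948
The risk among the exposed is 3.24 times that among the unexposed.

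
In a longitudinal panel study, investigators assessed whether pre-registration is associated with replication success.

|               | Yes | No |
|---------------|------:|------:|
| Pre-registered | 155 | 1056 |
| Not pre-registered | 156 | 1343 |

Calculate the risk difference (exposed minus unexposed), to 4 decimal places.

0.0239

Cells: a = 155, b = 1056, c = 156, d = 1343.
Risk in exposed = 155/1211 = 0.127993; risk in unexposed = 156/1499 = 0.104069.
Risk difference = 0.127993 − 0.104069 = 0.023924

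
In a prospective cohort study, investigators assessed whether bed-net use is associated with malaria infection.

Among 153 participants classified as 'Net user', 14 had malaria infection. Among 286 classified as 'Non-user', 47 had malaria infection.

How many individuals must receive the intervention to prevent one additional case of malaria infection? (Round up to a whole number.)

Risk in treated group = 14/153 = 0.09150; risk in control = 47/286 = 0.16434.
Absolute risk reduction = 0.16434 − 0.09150 = 0.07283
NNT = 1 / ARR = 1 / 0.07283 = 13.730 → round up → 14

14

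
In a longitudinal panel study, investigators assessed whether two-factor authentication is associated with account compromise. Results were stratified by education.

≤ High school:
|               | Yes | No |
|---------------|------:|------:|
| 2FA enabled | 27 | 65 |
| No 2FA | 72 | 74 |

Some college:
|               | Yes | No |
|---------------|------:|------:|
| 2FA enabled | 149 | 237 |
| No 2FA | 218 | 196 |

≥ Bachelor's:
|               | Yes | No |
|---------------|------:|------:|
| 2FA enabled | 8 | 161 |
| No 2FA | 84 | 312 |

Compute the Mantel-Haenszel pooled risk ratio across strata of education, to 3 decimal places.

RR_MH = Σ(aᵢ·n₀ᵢ/nᵢ) / Σ(cᵢ·n₁ᵢ/nᵢ), with n₁ᵢ = aᵢ+bᵢ (exposed), n₀ᵢ = cᵢ+dᵢ (unexposed), nᵢ = n₁ᵢ+n₀ᵢ.
Stratum 1 (≤ High school): n₁ = 92, n₀ = 146, n = 238; a·n₀/n = 27·146/238 = 16.5630; c·n₁/n = 72·92/238 = 27.8319
Stratum 2 (Some college): n₁ = 386, n₀ = 414, n = 800; a·n₀/n = 149·414/800 = 77.1075; c·n₁/n = 218·386/800 = 105.1850
Stratum 3 (≥ Bachelor's): n₁ = 169, n₀ = 396, n = 565; a·n₀/n = 8·396/565 = 5.6071; c·n₁/n = 84·169/565 = 25.1257
RR_MH = (16.5630 + 77.1075 + 5.6071) / (27.8319 + 105.1850 + 25.1257) = 99.2776 / 158.1426 = 0.62777

0.628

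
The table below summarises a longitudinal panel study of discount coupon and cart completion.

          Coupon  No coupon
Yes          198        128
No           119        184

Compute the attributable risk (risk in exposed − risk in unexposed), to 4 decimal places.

0.2143

Reading the table with exposure as columns: a = 198 (Coupon, case), b = 119 (Coupon, non-case), c = 128 (No coupon, case), d = 184.
Risk in exposed = 198/317 = 0.624606; risk in unexposed = 128/312 = 0.410256.
Risk difference = 0.624606 − 0.410256 = 0.214349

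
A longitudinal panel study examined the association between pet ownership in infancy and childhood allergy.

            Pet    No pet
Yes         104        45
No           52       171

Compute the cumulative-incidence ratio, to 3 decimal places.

Reading the table with exposure as columns: a = 104 (Pet, case), b = 52 (Pet, non-case), c = 45 (No pet, case), d = 171.
Risk in exposed = 104/156 = 0.66667; risk in unexposed = 45/216 = 0.20833.
RR = 0.66667 / 0.20833 = 3.20000
The risk among the exposed is 3.20 times that among the unexposed.

3.200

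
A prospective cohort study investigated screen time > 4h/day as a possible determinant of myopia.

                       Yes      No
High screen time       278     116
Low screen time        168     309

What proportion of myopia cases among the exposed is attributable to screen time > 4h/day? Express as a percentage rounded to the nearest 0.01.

Cells: a = 278, b = 116, c = 168, d = 309.
Risk in exposed = 278/394 = 0.70558; risk in unexposed = 168/477 = 0.35220.
RR = 0.70558/0.35220 = 2.00335
AR% = (RR − 1)/RR × 100 = (2.00335 − 1)/2.00335 × 100 = 50.0837%

50.08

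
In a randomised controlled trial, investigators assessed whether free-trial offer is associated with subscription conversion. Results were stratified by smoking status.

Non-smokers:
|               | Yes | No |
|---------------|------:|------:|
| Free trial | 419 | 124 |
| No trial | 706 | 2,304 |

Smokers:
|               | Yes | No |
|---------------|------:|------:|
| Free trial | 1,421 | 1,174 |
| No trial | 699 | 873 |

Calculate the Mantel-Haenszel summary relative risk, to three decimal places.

1.640

RR_MH = Σ(aᵢ·n₀ᵢ/nᵢ) / Σ(cᵢ·n₁ᵢ/nᵢ), with n₁ᵢ = aᵢ+bᵢ (exposed), n₀ᵢ = cᵢ+dᵢ (unexposed), nᵢ = n₁ᵢ+n₀ᵢ.
Stratum 1 (Non-smokers): n₁ = 543, n₀ = 3010, n = 3553; a·n₀/n = 419·3010/3553 = 354.9648; c·n₁/n = 706·543/3553 = 107.8970
Stratum 2 (Smokers): n₁ = 2595, n₀ = 1572, n = 4167; a·n₀/n = 1421·1572/4167 = 536.0720; c·n₁/n = 699·2595/4167 = 435.3024
RR_MH = (354.9648 + 536.0720) / (107.8970 + 435.3024) = 891.0368 / 543.1994 = 1.64035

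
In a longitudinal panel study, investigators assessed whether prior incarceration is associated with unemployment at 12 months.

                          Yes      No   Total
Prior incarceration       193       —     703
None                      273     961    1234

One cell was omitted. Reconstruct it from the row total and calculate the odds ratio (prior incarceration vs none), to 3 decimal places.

The missing cell is in the exposed row: 703 − 193 = 510.
So a = 193, b = 510, c = 273, d = 961.
OR = (a·d)/(b·c) = (193 × 961) / (510 × 273) = 185473 / 139230 = 1.33213

1.332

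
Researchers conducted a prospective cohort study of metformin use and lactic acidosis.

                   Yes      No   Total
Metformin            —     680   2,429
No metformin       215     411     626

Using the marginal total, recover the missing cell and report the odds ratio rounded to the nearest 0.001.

4.917

The missing cell is in the exposed row: 2429 − 680 = 1749.
So a = 1749, b = 680, c = 215, d = 411.
OR = (a·d)/(b·c) = (1749 × 411) / (680 × 215) = 718839 / 146200 = 4.91682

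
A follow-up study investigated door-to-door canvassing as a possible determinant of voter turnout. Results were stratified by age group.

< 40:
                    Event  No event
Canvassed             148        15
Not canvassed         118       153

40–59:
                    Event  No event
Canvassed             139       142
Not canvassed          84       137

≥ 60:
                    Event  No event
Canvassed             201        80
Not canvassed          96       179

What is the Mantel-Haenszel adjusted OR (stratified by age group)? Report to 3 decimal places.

3.717

OR_MH = Σ(aᵢdᵢ/nᵢ) / Σ(bᵢcᵢ/nᵢ), where nᵢ is the stratum total.
Stratum 1 (< 40): n = 434; a·d/n = 148·153/434 = 52.1751; b·c/n = 15·118/434 = 4.0783
Stratum 2 (40–59): n = 502; a·d/n = 139·137/502 = 37.9343; b·c/n = 142·84/502 = 23.7610
Stratum 3 (≥ 60): n = 556; a·d/n = 201·179/556 = 64.7104; b·c/n = 80·96/556 = 13.8129
OR_MH = (52.1751 + 37.9343 + 64.7104) / (4.0783 + 23.7610 + 13.8129) = 154.8198 / 41.6522 = 3.71696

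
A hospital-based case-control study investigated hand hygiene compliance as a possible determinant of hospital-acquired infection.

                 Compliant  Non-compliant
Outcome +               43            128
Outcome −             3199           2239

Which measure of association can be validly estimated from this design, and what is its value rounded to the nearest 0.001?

Reading the table with exposure as columns: a = 43 (Compliant, case), b = 3199 (Compliant, non-case), c = 128 (Non-compliant, case), d = 2239.
This is a hospital-based case-control study: participants were sampled on outcome status, so risks in the source population cannot be estimated directly — relative risk is not valid here. The odds ratio is the appropriate measure.
OR = (a·d)/(b·c) = (43 × 2239) / (3199 × 128) = 96277 / 409472 = 0.23512

0.235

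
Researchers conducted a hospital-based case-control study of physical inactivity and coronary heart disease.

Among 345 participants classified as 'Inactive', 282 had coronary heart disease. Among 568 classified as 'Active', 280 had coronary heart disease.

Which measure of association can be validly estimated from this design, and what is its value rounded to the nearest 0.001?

4.604

From the description: a = 282, b = 63, c = 280, d = 288.
This is a hospital-based case-control study: participants were sampled on outcome status, so risks in the source population cannot be estimated directly — relative risk is not valid here. The odds ratio is the appropriate measure.
OR = (a·d)/(b·c) = (282 × 288) / (63 × 280) = 81216 / 17640 = 4.60408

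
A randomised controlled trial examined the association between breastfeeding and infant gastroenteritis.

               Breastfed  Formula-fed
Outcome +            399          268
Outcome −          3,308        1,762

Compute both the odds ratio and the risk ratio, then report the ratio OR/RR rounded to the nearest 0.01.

Reading the table with exposure as columns: a = 399 (Breastfed, case), b = 3308 (Breastfed, non-case), c = 268 (Formula-fed, case), d = 1762.
OR = (399·1762)/(3308·268) = 703038/886544 = 0.79301
Risk in exposed = 399/3707 = 0.10763; risk in unexposed = 268/2030 = 0.13202; RR = 0.81529
OR/RR = 0.79301 / 0.81529 = 0.97267
The outcome is not rare, so the OR lies further from 1 than the RR.

0.97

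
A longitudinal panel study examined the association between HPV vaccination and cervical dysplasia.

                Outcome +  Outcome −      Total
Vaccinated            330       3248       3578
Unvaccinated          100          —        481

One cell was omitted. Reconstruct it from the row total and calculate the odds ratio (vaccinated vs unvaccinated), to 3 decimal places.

The missing cell is in the unexposed row: 481 − 100 = 381.
So a = 330, b = 3248, c = 100, d = 381.
OR = (a·d)/(b·c) = (330 × 381) / (3248 × 100) = 125730 / 324800 = 0.38710

0.387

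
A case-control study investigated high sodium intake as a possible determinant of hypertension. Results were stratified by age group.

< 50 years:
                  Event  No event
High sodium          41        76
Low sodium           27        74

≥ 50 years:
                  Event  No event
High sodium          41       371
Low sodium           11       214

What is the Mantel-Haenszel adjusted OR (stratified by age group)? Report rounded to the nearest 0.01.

OR_MH = Σ(aᵢdᵢ/nᵢ) / Σ(bᵢcᵢ/nᵢ), where nᵢ is the stratum total.
Stratum 1 (< 50 years): n = 218; a·d/n = 41·74/218 = 13.9174; b·c/n = 76·27/218 = 9.4128
Stratum 2 (≥ 50 years): n = 637; a·d/n = 41·214/637 = 13.7739; b·c/n = 371·11/637 = 6.4066
OR_MH = (13.9174 + 13.7739) / (9.4128 + 6.4066) = 27.6914 / 15.8194 = 1.75046

1.75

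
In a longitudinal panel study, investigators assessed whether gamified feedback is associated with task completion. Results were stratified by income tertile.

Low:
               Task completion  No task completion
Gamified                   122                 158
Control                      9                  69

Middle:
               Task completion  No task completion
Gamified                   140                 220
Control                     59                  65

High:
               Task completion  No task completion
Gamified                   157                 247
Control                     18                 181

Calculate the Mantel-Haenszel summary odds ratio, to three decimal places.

2.344

OR_MH = Σ(aᵢdᵢ/nᵢ) / Σ(bᵢcᵢ/nᵢ), where nᵢ is the stratum total.
Stratum 1 (Low): n = 358; a·d/n = 122·69/358 = 23.5140; b·c/n = 158·9/358 = 3.9721
Stratum 2 (Middle): n = 484; a·d/n = 140·65/484 = 18.8017; b·c/n = 220·59/484 = 26.8182
Stratum 3 (High): n = 603; a·d/n = 157·181/603 = 47.1260; b·c/n = 247·18/603 = 7.3731
OR_MH = (23.5140 + 18.8017 + 47.1260) / (3.9721 + 26.8182 + 7.3731) = 89.4417 / 38.1634 = 2.34365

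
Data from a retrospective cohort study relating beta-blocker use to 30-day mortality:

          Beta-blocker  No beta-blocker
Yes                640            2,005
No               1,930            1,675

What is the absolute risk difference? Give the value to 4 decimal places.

Reading the table with exposure as columns: a = 640 (Beta-blocker, case), b = 1930 (Beta-blocker, non-case), c = 2005 (No beta-blocker, case), d = 1675.
Risk in exposed = 640/2570 = 0.249027; risk in unexposed = 2005/3680 = 0.544837.
Risk difference = 0.249027 − 0.544837 = -0.295810

-0.2958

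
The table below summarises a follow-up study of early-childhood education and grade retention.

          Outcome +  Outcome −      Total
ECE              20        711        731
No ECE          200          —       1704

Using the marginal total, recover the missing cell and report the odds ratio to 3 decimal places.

The missing cell is in the unexposed row: 1704 − 200 = 1504.
So a = 20, b = 711, c = 200, d = 1504.
OR = (a·d)/(b·c) = (20 × 1504) / (711 × 200) = 30080 / 142200 = 0.21153

0.212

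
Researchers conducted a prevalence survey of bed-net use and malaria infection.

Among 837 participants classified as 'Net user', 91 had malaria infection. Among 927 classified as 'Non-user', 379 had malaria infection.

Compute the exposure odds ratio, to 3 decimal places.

0.176

From the description: a = 91, b = 746, c = 379, d = 548.
OR = (a·d)/(b·c) = (91 × 548) / (746 × 379) = 49868 / 282734 = 0.17638
Exposure is associated with lower odds of malaria infection (OR = 0.18 < 1).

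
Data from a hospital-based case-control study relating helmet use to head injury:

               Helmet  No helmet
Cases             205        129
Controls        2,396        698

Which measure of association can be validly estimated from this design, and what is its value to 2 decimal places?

Reading the table with exposure as columns: a = 205 (Helmet, case), b = 2396 (Helmet, non-case), c = 129 (No helmet, case), d = 698.
This is a hospital-based case-control study: participants were sampled on outcome status, so risks in the source population cannot be estimated directly — relative risk is not valid here. The odds ratio is the appropriate measure.
OR = (a·d)/(b·c) = (205 × 698) / (2396 × 129) = 143090 / 309084 = 0.46295

0.46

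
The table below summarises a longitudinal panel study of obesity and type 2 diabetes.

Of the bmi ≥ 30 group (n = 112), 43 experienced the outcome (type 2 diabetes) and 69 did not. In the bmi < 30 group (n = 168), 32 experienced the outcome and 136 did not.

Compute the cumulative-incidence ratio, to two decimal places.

2.02

From the description: a = 43, b = 69, c = 32, d = 136.
Risk in exposed = 43/112 = 0.38393; risk in unexposed = 32/168 = 0.19048.
RR = 0.38393 / 0.19048 = 2.01563
The risk among the exposed is 2.02 times that among the unexposed.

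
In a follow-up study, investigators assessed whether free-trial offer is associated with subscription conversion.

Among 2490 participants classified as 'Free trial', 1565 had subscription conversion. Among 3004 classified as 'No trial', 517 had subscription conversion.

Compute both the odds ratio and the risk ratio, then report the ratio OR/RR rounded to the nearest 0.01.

2.23

From the description: a = 1565, b = 925, c = 517, d = 2487.
OR = (1565·2487)/(925·517) = 3892155/478225 = 8.13875
Risk in exposed = 1565/2490 = 0.62851; risk in unexposed = 517/3004 = 0.17210; RR = 3.65195
OR/RR = 8.13875 / 3.65195 = 2.22861
The outcome is not rare, so the OR lies further from 1 than the RR.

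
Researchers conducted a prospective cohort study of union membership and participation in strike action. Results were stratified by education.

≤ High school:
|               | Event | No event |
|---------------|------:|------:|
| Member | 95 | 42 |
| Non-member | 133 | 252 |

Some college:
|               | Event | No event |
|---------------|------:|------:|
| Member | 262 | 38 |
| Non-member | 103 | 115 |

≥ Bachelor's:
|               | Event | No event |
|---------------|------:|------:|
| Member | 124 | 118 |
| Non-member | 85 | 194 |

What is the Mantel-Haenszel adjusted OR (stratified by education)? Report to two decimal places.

OR_MH = Σ(aᵢdᵢ/nᵢ) / Σ(bᵢcᵢ/nᵢ), where nᵢ is the stratum total.
Stratum 1 (≤ High school): n = 522; a·d/n = 95·252/522 = 45.8621; b·c/n = 42·133/522 = 10.7011
Stratum 2 (Some college): n = 518; a·d/n = 262·115/518 = 58.1660; b·c/n = 38·103/518 = 7.5560
Stratum 3 (≥ Bachelor's): n = 521; a·d/n = 124·194/521 = 46.1727; b·c/n = 118·85/521 = 19.2514
OR_MH = (45.8621 + 58.1660 + 46.1727) / (10.7011 + 7.5560 + 19.2514) = 150.2008 / 37.5086 = 4.00444

4.00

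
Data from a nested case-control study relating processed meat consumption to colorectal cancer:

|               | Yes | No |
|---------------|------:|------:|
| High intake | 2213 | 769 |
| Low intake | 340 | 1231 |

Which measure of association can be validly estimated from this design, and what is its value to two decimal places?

10.42

Cells: a = 2213, b = 769, c = 340, d = 1231.
This is a nested case-control study: participants were sampled on outcome status, so risks in the source population cannot be estimated directly — relative risk is not valid here. The odds ratio is the appropriate measure.
OR = (a·d)/(b·c) = (2213 × 1231) / (769 × 340) = 2724203 / 261460 = 10.41920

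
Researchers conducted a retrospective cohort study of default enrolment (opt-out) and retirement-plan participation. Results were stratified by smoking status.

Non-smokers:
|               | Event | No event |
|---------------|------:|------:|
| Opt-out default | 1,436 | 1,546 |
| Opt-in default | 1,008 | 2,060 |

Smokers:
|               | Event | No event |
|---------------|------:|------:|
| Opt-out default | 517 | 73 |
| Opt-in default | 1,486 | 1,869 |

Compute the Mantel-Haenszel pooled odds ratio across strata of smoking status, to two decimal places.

OR_MH = Σ(aᵢdᵢ/nᵢ) / Σ(bᵢcᵢ/nᵢ), where nᵢ is the stratum total.
Stratum 1 (Non-smokers): n = 6050; a·d/n = 1436·2060/6050 = 488.9521; b·c/n = 1546·1008/6050 = 257.5815
Stratum 2 (Smokers): n = 3945; a·d/n = 517·1869/3945 = 244.9361; b·c/n = 73·1486/3945 = 27.4976
OR_MH = (488.9521 + 244.9361) / (257.5815 + 27.4976) = 733.8882 / 285.0791 = 2.57433

2.57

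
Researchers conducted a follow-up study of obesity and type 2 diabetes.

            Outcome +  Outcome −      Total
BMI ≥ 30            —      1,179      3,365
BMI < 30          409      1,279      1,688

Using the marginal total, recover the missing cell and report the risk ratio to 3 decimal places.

2.681

The missing cell is in the exposed row: 3365 − 1179 = 2186.
So a = 2186, b = 1179, c = 409, d = 1279.
RR = [a/(a+b)] / [c/(c+d)] = (2186/3365) / (409/1688) = 0.64963/0.24230 = 2.68111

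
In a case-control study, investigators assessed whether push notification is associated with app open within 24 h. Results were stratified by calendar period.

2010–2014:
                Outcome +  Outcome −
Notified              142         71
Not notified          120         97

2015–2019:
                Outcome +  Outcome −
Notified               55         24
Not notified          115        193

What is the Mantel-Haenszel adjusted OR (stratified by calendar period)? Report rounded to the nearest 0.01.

OR_MH = Σ(aᵢdᵢ/nᵢ) / Σ(bᵢcᵢ/nᵢ), where nᵢ is the stratum total.
Stratum 1 (2010–2014): n = 430; a·d/n = 142·97/430 = 32.0326; b·c/n = 71·120/430 = 19.8140
Stratum 2 (2015–2019): n = 387; a·d/n = 55·193/387 = 27.4289; b·c/n = 24·115/387 = 7.1318
OR_MH = (32.0326 + 27.4289) / (19.8140 + 7.1318) = 59.4615 / 26.9457 = 2.20671

2.21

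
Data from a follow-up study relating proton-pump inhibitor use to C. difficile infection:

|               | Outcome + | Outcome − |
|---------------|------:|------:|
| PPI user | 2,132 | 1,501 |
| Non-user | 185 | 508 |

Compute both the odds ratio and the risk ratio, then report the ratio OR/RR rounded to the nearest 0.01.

1.77

Cells: a = 2132, b = 1501, c = 185, d = 508.
OR = (2132·508)/(1501·185) = 1083056/277685 = 3.90030
Risk in exposed = 2132/3633 = 0.58684; risk in unexposed = 185/693 = 0.26696; RR = 2.19828
OR/RR = 3.90030 / 2.19828 = 1.77425
The outcome is not rare, so the OR lies further from 1 than the RR.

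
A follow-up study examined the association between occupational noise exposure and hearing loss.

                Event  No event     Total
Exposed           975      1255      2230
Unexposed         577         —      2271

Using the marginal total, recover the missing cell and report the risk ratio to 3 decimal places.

The missing cell is in the unexposed row: 2271 − 577 = 1694.
So a = 975, b = 1255, c = 577, d = 1694.
RR = [a/(a+b)] / [c/(c+d)] = (975/2230) / (577/2271) = 0.43722/0.25407 = 1.72084

1.721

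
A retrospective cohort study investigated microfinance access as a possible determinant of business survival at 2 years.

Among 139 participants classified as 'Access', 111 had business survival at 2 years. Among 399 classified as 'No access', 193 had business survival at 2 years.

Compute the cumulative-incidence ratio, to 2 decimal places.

1.65

From the description: a = 111, b = 28, c = 193, d = 206.
Risk in exposed = 111/139 = 0.79856; risk in unexposed = 193/399 = 0.48371.
RR = 0.79856 / 0.48371 = 1.65091
The risk among the exposed is 1.65 times that among the unexposed.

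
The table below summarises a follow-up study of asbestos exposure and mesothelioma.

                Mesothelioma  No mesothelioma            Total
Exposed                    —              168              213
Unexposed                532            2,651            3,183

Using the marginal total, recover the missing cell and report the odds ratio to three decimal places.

The missing cell is in the exposed row: 213 − 168 = 45.
So a = 45, b = 168, c = 532, d = 2651.
OR = (a·d)/(b·c) = (45 × 2651) / (168 × 532) = 119295 / 89376 = 1.33475

1.335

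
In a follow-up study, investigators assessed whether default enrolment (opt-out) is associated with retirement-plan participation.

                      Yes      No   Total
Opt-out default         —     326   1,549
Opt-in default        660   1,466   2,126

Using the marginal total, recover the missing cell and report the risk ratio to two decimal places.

The missing cell is in the exposed row: 1549 − 326 = 1223.
So a = 1223, b = 326, c = 660, d = 1466.
RR = [a/(a+b)] / [c/(c+d)] = (1223/1549) / (660/2126) = 0.78954/0.31044 = 2.54328

2.54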